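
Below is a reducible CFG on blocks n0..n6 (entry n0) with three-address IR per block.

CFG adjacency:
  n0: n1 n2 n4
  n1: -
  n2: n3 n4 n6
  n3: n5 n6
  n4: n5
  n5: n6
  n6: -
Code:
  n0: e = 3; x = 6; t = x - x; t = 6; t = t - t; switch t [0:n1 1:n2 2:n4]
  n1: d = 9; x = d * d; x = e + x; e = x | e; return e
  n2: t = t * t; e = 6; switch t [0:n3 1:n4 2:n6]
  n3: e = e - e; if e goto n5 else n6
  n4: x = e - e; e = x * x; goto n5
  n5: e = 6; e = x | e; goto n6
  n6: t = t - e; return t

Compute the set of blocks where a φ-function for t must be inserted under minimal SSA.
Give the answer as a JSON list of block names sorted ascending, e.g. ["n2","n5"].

idom tree: n1←n0 n2←n0 n3←n2 n4←n0 n5←n0 n6←n0
Dom at joins:
  n4: preds {n0,n2}: {n0} ∩ {n0,n2} = {n0}; idom=n0
  n5: preds {n3,n4}: {n0,n2,n3} ∩ {n0,n4} = {n0}; idom=n0
  n6: preds {n2,n3,n5}: {n0,n2} ∩ {n0,n2,n3} ∩ {n0,n5} = {n0}; idom=n0

Frontier:
  n4←n0: walk · to n0
  n4←n2: walk n2 to n0
  n5←n3: walk n3→n2 to n0
  n5←n4: walk n4 to n0
  n6←n2: walk n2 to n0
  n6←n3: walk n3→n2 to n0
  n6←n5: walk n5 to n0
  n0 → ∅
  n1 → ∅
  n2 → {n4,n5,n6}
  n3 → {n5,n6}
  n4 → {n5}
  n5 → {n6}
  n6 → ∅

φ for t: defs {n0,n2,n6}
  DF⁺ = {n4,n5,n6}

Answer: ["n4", "n5", "n6"]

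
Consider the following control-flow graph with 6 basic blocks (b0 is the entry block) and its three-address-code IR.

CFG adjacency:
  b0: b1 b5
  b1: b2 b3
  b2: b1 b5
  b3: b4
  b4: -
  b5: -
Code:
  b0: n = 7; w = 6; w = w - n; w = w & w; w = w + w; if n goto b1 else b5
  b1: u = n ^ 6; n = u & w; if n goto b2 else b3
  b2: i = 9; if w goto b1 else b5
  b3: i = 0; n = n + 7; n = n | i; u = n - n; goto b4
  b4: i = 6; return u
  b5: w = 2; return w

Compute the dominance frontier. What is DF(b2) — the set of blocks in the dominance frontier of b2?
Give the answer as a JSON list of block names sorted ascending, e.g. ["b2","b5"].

Answer: ["b1", "b5"]

Working:
idom tree: b1←b0 b2←b1 b3←b1 b4←b3 b5←b0
Join-block Dom:
  b1: preds {b0,b2}: {b0} ∩ {b0,b1,b2} = {b0}; idom=b0
  b5: preds {b0,b2}: {b0} ∩ {b0,b1,b2} = {b0}; idom=b0

Frontier:
  join b1 pred b0: · stop@b0
  join b1 pred b2: b2→b1 stop@b0
  join b5 pred b0: · stop@b0
  join b5 pred b2: b2→b1 stop@b0
  b0 → ∅
  b1 → {b1,b5}
  b2 → {b1,b5}
  b3 → ∅
  b4 → ∅
  b5 → ∅

DF(b2) = ["b1", "b5"]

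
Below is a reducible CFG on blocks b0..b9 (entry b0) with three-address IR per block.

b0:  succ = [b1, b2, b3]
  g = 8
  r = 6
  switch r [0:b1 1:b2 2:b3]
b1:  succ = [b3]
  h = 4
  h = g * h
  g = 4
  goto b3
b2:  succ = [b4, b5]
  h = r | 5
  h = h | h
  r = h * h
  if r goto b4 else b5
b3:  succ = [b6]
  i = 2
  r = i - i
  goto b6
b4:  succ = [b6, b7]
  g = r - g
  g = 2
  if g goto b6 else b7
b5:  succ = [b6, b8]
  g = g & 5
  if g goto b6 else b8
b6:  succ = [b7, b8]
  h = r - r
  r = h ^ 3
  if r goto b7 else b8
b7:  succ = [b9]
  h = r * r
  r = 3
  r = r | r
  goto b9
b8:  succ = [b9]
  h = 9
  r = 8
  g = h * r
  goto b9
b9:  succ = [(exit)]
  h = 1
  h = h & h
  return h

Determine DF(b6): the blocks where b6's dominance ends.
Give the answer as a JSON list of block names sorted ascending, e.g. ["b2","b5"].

Answer: ["b7", "b8"]

Analysis:
idom tree: b1←b0 b2←b0 b3←b0 b4←b2 b5←b2 b6←b0 b7←b0 b8←b0 b9←b0
Join-block Dom:
  b3: preds {b0,b1}: {b0} ∩ {b0,b1} = {b0}; idom=b0
  b6: preds {b3,b4,b5}: {b0,b3} ∩ {b0,b2,b4} ∩ {b0,b2,b5} = {b0}; idom=b0
  b7: preds {b4,b6}: {b0,b2,b4} ∩ {b0,b6} = {b0}; idom=b0
  b8: preds {b5,b6}: {b0,b2,b5} ∩ {b0,b6} = {b0}; idom=b0
  b9: preds {b7,b8}: {b0,b7} ∩ {b0,b8} = {b0}; idom=b0

Frontier:
  b3←b0: walk · to b0
  b3←b1: walk b1 to b0
  b6←b3: walk b3 to b0
  b6←b4: walk b4→b2 to b0
  b6←b5: walk b5→b2 to b0
  b7←b4: walk b4→b2 to b0
  b7←b6: walk b6 to b0
  b8←b5: walk b5→b2 to b0
  b8←b6: walk b6 to b0
  b9←b7: walk b7 to b0
  b9←b8: walk b8 to b0
  b0: DF=∅
  b1: DF={b3}
  b2: DF={b6,b7,b8}
  b3: DF={b6}
  b4: DF={b6,b7}
  b5: DF={b6,b8}
  b6: DF={b7,b8}
  b7: DF={b9}
  b8: DF={b9}
  b9: DF=∅

DF(b6) = ["b7", "b8"]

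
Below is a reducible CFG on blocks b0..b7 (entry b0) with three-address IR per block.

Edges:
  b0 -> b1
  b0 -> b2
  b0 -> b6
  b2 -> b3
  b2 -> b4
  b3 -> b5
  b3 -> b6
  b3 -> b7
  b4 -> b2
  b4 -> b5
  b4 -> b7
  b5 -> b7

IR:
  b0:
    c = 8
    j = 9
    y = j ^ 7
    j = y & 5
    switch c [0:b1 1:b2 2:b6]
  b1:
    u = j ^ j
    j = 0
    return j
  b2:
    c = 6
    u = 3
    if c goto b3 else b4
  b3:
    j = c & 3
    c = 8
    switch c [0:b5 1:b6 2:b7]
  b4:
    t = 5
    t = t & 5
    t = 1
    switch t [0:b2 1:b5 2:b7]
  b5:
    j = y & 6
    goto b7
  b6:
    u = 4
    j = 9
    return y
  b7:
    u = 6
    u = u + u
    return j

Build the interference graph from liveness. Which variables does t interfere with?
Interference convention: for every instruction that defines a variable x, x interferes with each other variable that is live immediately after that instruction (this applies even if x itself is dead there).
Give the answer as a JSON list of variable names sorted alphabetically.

Answer: ["j", "y"]

Analysis:
Per-block:
  b0: def={c,j,y} ue=∅
  b1: def={j,u} ue={j}
  b2: def={c,u} ue=∅
  b3: def={c,j} ue={c}
  b4: def={t} ue=∅
  b5: def={j} ue={y}
  b6: def={j,u} ue={y}
  b7: def={u} ue={j}

Liveness:
  live b0: ∅→{j,y}
  live b1: {j}→∅
  live b2: {j,y}→{c,j,y}
  live b3: {c,y}→{j,y}
  live b4: {j,y}→{j,y}
  live b5: {y}→{j}
  live b6: {y}→∅
  live b7: {j}→∅

Interference:
  c↔{j,u,y}
  j↔{c,t,u,y}
  t↔{j,y}
  u↔{c,j,y}
  y↔{c,j,t,u}

N(t) = ["j", "y"]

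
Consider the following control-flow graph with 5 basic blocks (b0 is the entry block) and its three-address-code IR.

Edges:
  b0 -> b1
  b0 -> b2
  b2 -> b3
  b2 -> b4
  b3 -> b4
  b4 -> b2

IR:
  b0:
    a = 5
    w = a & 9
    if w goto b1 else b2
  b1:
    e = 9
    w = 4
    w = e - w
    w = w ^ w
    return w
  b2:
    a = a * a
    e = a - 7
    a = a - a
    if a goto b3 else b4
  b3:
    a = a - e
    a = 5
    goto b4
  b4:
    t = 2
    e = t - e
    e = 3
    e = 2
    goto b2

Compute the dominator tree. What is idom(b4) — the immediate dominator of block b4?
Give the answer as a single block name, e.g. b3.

idom tree: b1←b0 b2←b0 b3←b2 b4←b2
Dom∩ at merges:
  b2: preds {b0,b4}: {b0} ∩ {b0,b2,b4} = {b0}; idom=b0
  b4: preds {b2,b3}: {b0,b2} ∩ {b0,b2,b3} = {b0,b2}; idom=b2

idom(b4) = b2

Answer: b2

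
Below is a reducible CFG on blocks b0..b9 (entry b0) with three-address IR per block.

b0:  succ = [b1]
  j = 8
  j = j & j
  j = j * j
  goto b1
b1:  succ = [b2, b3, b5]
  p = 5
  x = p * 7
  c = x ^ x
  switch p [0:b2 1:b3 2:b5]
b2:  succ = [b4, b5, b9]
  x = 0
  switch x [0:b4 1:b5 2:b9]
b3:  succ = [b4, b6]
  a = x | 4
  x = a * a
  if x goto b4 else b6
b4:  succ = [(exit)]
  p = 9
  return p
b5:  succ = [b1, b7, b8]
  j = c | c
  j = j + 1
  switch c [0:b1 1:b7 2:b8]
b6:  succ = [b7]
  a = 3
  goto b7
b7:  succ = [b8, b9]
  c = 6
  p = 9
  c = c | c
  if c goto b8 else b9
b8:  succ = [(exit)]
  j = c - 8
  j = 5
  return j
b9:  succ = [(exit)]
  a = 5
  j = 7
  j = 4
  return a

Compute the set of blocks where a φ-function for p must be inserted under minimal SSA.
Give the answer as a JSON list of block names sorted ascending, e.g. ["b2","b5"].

idom tree: b1←b0 b2←b1 b3←b1 b4←b1 b5←b1 b6←b3 b7←b1 b8←b1 b9←b1
Dom∩ at merges:
  b1: preds {b0,b5}: {b0} ∩ {b0,b1,b5} = {b0}; idom=b0
  b4: preds {b2,b3}: {b0,b1,b2} ∩ {b0,b1,b3} = {b0,b1}; idom=b1
  b5: preds {b1,b2}: {b0,b1} ∩ {b0,b1,b2} = {b0,b1}; idom=b1
  b7: preds {b5,b6}: {b0,b1,b5} ∩ {b0,b1,b3,b6} = {b0,b1}; idom=b1
  b8: preds {b5,b7}: {b0,b1,b5} ∩ {b0,b1,b7} = {b0,b1}; idom=b1
  b9: preds {b2,b7}: {b0,b1,b2} ∩ {b0,b1,b7} = {b0,b1}; idom=b1

Frontier:
  b1←b0: walk · to b0
  b1←b5: walk b5→b1 to b0
  b4←b2: walk b2 to b1
  b4←b3: walk b3 to b1
  b5←b1: walk · to b1
  b5←b2: walk b2 to b1
  b7←b5: walk b5 to b1
  b7←b6: walk b6→b3 to b1
  b8←b5: walk b5 to b1
  b8←b7: walk b7 to b1
  b9←b2: walk b2 to b1
  b9←b7: walk b7 to b1
  b0 → ∅
  b1 → {b1}
  b2 → {b4,b5,b9}
  b3 → {b4,b7}
  b4 → ∅
  b5 → {b1,b7,b8}
  b6 → {b7}
  b7 → {b8,b9}
  b8 → ∅
  b9 → ∅

φ for p: defs {b1,b4,b7}
  DF⁺ = {b1,b8,b9}

Answer: ["b1", "b8", "b9"]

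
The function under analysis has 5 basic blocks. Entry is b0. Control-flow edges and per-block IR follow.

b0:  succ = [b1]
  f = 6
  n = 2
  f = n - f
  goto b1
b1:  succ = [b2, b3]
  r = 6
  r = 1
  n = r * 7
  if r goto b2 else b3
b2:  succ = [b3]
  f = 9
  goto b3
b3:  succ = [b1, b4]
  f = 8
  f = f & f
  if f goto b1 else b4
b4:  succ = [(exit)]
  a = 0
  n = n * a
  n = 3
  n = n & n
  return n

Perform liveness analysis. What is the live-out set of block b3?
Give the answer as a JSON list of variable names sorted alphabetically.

Block summaries:
  b0: {f,n} / ∅
  b1: {n,r} / ∅
  b2: {f} / ∅
  b3: {f} / ∅
  b4: {a,n} / {n}

Live sets:
  b0: in=∅ out=∅
  b1: in=∅ out={n}
  b2: in={n} out={n}
  b3: in={n} out={n}
  b4: in={n} out=∅

live-out(b3) = ["n"]

Answer: ["n"]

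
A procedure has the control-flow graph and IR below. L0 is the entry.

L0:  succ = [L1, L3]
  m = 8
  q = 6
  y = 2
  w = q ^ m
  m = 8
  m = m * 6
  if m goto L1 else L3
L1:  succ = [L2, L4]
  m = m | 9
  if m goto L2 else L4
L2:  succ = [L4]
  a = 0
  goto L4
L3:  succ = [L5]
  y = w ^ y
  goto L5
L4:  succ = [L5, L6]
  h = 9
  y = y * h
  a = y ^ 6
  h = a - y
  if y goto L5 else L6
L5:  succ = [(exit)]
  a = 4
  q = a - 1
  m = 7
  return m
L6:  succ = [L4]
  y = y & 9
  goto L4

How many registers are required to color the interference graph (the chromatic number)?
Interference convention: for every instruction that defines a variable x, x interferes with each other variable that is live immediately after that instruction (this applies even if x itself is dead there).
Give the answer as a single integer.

Answer: 3

Analysis:
Per-block:
  L0: {m,q,w,y} / ∅
  L1: {m} / {m}
  L2: {a} / ∅
  L3: {y} / {w,y}
  L4: {a,h,y} / {y}
  L5: {a,m,q} / ∅
  L6: {y} / {y}

Backward fixpoint:
  L0 li=∅ lo={m,w,y}
  L1 li={m,y} lo={y}
  L2 li={y} lo={y}
  L3 li={w,y} lo=∅
  L4 li={y} lo={y}
  L5 li=∅ lo=∅
  L6 li={y} lo={y}

Conflict graph:
  a: {y}
  h: {y}
  m: {q,w,y}
  q: {m,y}
  w: {m,y}
  y: {a,h,m,q,w}

Chromatic number:
  clique {m,q,y} ⇒ need ≥ 3
  3-colouring: r0={y}  r1={a,h,m}  r2={q,w}
  χ = 3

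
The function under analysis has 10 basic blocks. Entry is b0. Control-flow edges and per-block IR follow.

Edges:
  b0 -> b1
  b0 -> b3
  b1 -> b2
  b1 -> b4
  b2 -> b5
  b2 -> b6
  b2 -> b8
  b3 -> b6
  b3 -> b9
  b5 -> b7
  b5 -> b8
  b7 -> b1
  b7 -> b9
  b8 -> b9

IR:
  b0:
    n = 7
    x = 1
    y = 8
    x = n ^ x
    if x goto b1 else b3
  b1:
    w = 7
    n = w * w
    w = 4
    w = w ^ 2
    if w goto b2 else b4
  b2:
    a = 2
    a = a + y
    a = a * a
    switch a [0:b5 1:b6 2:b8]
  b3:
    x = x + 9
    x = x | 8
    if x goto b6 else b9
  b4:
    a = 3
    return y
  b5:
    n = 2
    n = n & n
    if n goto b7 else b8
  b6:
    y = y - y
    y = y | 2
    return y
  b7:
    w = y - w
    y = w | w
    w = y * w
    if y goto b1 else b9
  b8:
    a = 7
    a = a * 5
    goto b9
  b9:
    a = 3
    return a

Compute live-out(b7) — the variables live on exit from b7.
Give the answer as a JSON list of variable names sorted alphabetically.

Per-block:
  b0: {n,x,y} / ∅
  b1: {n,w} / ∅
  b2: {a} / {y}
  b3: {x} / {x}
  b4: {a} / {y}
  b5: {n} / ∅
  b6: {y} / {y}
  b7: {w,y} / {w,y}
  b8: {a} / ∅
  b9: {a} / ∅

Backward fixpoint:
  b0: in=∅ out={x,y}
  b1: in={y} out={w,y}
  b2: in={w,y} out={w,y}
  b3: in={x,y} out={y}
  b4: in={y} out=∅
  b5: in={w,y} out={w,y}
  b6: in={y} out=∅
  b7: in={w,y} out={y}
  b8: in=∅ out=∅
  b9: in=∅ out=∅

live-out(b7) = ["y"]

Answer: ["y"]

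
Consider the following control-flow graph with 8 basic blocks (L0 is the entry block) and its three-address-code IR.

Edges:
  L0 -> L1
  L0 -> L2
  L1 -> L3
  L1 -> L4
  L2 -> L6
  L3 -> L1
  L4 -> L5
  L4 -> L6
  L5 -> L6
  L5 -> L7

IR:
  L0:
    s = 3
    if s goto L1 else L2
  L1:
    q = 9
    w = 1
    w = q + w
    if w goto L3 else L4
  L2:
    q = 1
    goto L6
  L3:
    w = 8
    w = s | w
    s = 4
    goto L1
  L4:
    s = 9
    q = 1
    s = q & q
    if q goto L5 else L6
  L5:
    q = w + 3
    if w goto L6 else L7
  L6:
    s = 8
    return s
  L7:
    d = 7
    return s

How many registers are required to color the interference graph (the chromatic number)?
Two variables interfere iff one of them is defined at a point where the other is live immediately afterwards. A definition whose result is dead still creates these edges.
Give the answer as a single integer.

Answer: 3

Analysis:
Per-block:
  L0: {s} / ∅
  L1: {q,w} / ∅
  L2: {q} / ∅
  L3: {s,w} / {s}
  L4: {q,s} / ∅
  L5: {q} / {w}
  L6: {s} / ∅
  L7: {d} / {s}

Backward fixpoint:
  live L0: ∅→{s}
  live L1: {s}→{s,w}
  live L2: ∅→∅
  live L3: {s}→{s}
  live L4: {w}→{s,w}
  live L5: {s,w}→{s}
  live L6: ∅→∅
  live L7: {s}→∅

Interference:
  d: {s}
  q: {s,w}
  s: {d,q,w}
  w: {q,s}

Chromatic number:
  clique {q,s,w} ⇒ need ≥ 3
  3-colouring: R0={s}  R1={d,q}  R2={w}
  χ = 3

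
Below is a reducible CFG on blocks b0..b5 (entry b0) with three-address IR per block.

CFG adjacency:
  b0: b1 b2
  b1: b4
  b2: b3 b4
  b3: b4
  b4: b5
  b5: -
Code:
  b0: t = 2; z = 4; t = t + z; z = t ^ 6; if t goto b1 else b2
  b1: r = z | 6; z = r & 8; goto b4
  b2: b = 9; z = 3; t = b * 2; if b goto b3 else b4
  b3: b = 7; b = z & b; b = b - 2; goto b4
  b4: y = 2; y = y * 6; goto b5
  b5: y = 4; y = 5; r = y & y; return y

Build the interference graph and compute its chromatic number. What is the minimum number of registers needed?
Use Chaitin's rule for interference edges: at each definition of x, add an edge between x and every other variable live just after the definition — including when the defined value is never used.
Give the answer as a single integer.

Answer: 3

Derivation:
Per-block:
  b0: {t,z} / ∅
  b1: {r,z} / {z}
  b2: {b,t,z} / ∅
  b3: {b} / {z}
  b4: {y} / ∅
  b5: {r,y} / ∅

Backward fixpoint:
  live b0: ∅→{z}
  live b1: {z}→∅
  live b2: ∅→{z}
  live b3: {z}→∅
  live b4: ∅→∅
  live b5: ∅→∅

Interference:
  b↔{t,z}
  r↔{y}
  t↔{b,z}
  y↔{r}
  z↔{b,t}

Colouring:
  {b,t,z} pairwise interfere (3-clique) ⇒ χ ≥ 3
  assign b→r0 r→r0 t→r1 y→r1 z→r2 — no edge inside a register ⇒ χ ≤ 3
  χ = 3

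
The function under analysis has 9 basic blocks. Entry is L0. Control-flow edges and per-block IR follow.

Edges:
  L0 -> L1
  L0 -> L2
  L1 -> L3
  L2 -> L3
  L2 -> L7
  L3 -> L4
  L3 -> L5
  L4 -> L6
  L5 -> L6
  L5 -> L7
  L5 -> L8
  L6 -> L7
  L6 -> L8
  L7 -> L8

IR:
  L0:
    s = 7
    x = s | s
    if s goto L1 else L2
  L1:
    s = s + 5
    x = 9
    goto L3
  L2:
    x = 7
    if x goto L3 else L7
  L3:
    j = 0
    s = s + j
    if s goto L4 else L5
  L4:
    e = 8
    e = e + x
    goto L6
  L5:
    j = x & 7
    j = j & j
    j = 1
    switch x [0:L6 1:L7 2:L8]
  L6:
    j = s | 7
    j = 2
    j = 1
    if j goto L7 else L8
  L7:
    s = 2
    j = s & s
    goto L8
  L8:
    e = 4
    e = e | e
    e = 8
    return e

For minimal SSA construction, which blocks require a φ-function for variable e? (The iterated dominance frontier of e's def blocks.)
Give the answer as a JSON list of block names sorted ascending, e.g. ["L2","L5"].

idom tree: L1←L0 L2←L0 L3←L0 L4←L3 L5←L3 L6←L3 L7←L0 L8←L0
Dom at joins:
  L3: preds {L1,L2}: {L0,L1} ∩ {L0,L2} = {L0}; idom=L0
  L6: preds {L4,L5}: {L0,L3,L4} ∩ {L0,L3,L5} = {L0,L3}; idom=L3
  L7: preds {L2,L5,L6}: {L0,L2} ∩ {L0,L3,L5} ∩ {L0,L3,L6} = {L0}; idom=L0
  L8: preds {L5,L6,L7}: {L0,L3,L5} ∩ {L0,L3,L6} ∩ {L0,L7} = {L0}; idom=L0

DF derivation:
  L3←L1: walk L1 to L0
  L3←L2: walk L2 to L0
  L6←L4: walk L4 to L3
  L6←L5: walk L5 to L3
  L7←L2: walk L2 to L0
  L7←L5: walk L5→L3 to L0
  L7←L6: walk L6→L3 to L0
  L8←L5: walk L5→L3 to L0
  L8←L6: walk L6→L3 to L0
  L8←L7: walk L7 to L0
  L0 → ∅
  L1 → {L3}
  L2 → {L3,L7}
  L3 → {L7,L8}
  L4 → {L6}
  L5 → {L6,L7,L8}
  L6 → {L7,L8}
  L7 → {L8}
  L8 → ∅

φ for e: defs {L4,L8}
  DF⁺ = {L6,L7,L8}

Answer: ["L6", "L7", "L8"]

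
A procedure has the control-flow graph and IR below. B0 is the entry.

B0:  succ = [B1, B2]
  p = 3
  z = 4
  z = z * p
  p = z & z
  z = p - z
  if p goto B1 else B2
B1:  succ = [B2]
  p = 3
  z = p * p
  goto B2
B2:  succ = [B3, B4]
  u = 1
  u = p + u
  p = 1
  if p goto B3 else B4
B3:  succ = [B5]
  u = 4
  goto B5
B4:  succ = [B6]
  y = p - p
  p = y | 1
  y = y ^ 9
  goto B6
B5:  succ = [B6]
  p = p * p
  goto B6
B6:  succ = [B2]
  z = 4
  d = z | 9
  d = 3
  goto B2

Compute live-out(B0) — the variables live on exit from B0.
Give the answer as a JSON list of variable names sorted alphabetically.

Answer: ["p"]

Analysis:
def/use:
  B0: {p,z} / ∅
  B1: {p,z} / ∅
  B2: {p,u} / {p}
  B3: {u} / ∅
  B4: {p,y} / {p}
  B5: {p} / {p}
  B6: {d,z} / ∅

Liveness:
  B0 li=∅ lo={p}
  B1 li=∅ lo={p}
  B2 li={p} lo={p}
  B3 li={p} lo={p}
  B4 li={p} lo={p}
  B5 li={p} lo={p}
  B6 li={p} lo={p}

live-out(B0) = ["p"]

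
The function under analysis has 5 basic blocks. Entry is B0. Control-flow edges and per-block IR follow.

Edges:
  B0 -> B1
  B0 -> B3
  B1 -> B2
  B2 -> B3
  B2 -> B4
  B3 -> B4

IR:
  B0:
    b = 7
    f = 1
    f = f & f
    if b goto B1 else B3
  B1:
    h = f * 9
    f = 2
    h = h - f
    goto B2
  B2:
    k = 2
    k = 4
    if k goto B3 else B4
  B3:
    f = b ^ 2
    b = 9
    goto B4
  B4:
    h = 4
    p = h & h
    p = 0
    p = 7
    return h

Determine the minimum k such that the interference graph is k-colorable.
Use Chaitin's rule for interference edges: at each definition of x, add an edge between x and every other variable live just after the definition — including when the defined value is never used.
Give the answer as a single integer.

Answer: 3

Analysis:
Block summaries:
  B0: def={b,f} ue=∅
  B1: def={f,h} ue={f}
  B2: def={k} ue=∅
  B3: def={b,f} ue={b}
  B4: def={h,p} ue=∅

Liveness:
  B0: in=∅ out={b,f}
  B1: in={b,f} out={b}
  B2: in={b} out={b}
  B3: in={b} out=∅
  B4: in=∅ out=∅

Conflict graph:
  b — {f,h,k}
  f — {b,h}
  h — {b,f,p}
  k — {b}
  p — {h}

Chromatic number:
  clique {b,f,h} ⇒ need ≥ 3
  assign b→R0 f→R2 h→R1 k→R1 p→R0 — no edge inside a register ⇒ χ ≤ 3
  χ = 3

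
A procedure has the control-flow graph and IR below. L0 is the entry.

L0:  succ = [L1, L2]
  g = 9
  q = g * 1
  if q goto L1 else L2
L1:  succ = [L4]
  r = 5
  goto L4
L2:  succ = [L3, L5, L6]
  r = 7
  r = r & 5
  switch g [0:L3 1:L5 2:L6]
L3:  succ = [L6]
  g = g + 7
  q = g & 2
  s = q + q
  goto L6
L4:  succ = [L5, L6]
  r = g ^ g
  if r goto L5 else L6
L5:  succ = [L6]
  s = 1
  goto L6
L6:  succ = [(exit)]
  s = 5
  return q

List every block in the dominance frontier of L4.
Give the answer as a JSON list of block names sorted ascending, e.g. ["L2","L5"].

Answer: ["L5", "L6"]

Analysis:
idom tree: L1←L0 L2←L0 L3←L2 L4←L1 L5←L0 L6←L0
Dom∩ at merges:
  L5: preds {L2,L4}: {L0,L2} ∩ {L0,L1,L4} = {L0}; idom=L0
  L6: preds {L2,L3,L4,L5}: {L0,L2} ∩ {L0,L2,L3} ∩ {L0,L1,L4} ∩ {L0,L5} = {L0}; idom=L0

DF walk-up:
  join L5 pred L2: L2 stop@L0
  join L5 pred L4: L4→L1 stop@L0
  join L6 pred L2: L2 stop@L0
  join L6 pred L3: L3→L2 stop@L0
  join L6 pred L4: L4→L1 stop@L0
  join L6 pred L5: L5 stop@L0
  DF(L0)=∅
  DF(L1)={L5,L6}
  DF(L2)={L5,L6}
  DF(L3)={L6}
  DF(L4)={L5,L6}
  DF(L5)={L6}
  DF(L6)=∅

DF(L4) = ["L5", "L6"]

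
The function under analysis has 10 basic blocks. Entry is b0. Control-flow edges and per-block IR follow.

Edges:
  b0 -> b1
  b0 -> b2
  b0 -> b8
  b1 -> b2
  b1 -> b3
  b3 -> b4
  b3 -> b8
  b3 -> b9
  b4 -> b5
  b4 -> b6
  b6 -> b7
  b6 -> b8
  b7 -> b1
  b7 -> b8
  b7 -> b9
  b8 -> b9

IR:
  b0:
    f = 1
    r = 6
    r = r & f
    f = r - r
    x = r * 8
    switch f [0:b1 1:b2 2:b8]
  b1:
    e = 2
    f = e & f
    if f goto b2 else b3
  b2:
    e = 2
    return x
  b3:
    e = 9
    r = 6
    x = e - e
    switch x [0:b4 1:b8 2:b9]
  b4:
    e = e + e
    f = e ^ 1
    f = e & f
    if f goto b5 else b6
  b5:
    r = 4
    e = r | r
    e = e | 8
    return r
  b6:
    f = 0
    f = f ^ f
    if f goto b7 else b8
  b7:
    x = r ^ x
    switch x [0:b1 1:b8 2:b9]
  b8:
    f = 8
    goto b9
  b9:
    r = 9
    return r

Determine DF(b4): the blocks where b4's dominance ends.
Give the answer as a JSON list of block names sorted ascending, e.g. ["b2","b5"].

Answer: ["b1", "b8", "b9"]

Analysis:
idom tree: b1←b0 b2←b0 b3←b1 b4←b3 b5←b4 b6←b4 b7←b6 b8←b0 b9←b0
Join-block Dom:
  b1: preds {b0,b7}: {b0} ∩ {b0,b1,b3,b4,b6,b7} = {b0}; idom=b0
  b2: preds {b0,b1}: {b0} ∩ {b0,b1} = {b0}; idom=b0
  b8: preds {b0,b3,b6,b7}: {b0} ∩ {b0,b1,b3} ∩ {b0,b1,b3,b4,b6} ∩ {b0,b1,b3,b4,b6,b7} = {b0}; idom=b0
  b9: preds {b3,b7,b8}: {b0,b1,b3} ∩ {b0,b1,b3,b4,b6,b7} ∩ {b0,b8} = {b0}; idom=b0

DF walk-up:
  join b1 pred b0: · stop@b0
  join b1 pred b7: b7→b6→b4→b3→b1 stop@b0
  join b2 pred b0: · stop@b0
  join b2 pred b1: b1 stop@b0
  join b8 pred b0: · stop@b0
  join b8 pred b3: b3→b1 stop@b0
  join b8 pred b6: b6→b4→b3→b1 stop@b0
  join b8 pred b7: b7→b6→b4→b3→b1 stop@b0
  join b9 pred b3: b3→b1 stop@b0
  join b9 pred b7: b7→b6→b4→b3→b1 stop@b0
  join b9 pred b8: b8 stop@b0
  b0: DF=∅
  b1: DF={b1,b2,b8,b9}
  b2: DF=∅
  b3: DF={b1,b8,b9}
  b4: DF={b1,b8,b9}
  b5: DF=∅
  b6: DF={b1,b8,b9}
  b7: DF={b1,b8,b9}
  b8: DF={b9}
  b9: DF=∅

DF(b4) = ["b1", "b8", "b9"]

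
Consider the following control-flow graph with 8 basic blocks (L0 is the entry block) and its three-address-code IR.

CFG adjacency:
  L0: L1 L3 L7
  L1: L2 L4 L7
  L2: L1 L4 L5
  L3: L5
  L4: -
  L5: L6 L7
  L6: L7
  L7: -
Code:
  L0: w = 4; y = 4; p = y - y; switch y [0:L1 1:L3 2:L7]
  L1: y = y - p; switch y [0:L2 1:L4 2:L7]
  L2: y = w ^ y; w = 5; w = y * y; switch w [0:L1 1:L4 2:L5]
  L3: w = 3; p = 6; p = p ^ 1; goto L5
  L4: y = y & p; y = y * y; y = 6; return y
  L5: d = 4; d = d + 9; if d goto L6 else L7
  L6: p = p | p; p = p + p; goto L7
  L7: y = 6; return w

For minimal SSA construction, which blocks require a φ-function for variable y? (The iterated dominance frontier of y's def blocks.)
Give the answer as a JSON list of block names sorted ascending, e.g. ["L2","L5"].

idom tree: L1←L0 L2←L1 L3←L0 L4←L1 L5←L0 L6←L5 L7←L0
Join-block Dom:
  L1: preds {L0,L2}: {L0} ∩ {L0,L1,L2} = {L0}; idom=L0
  L4: preds {L1,L2}: {L0,L1} ∩ {L0,L1,L2} = {L0,L1}; idom=L1
  L5: preds {L2,L3}: {L0,L1,L2} ∩ {L0,L3} = {L0}; idom=L0
  L7: preds {L0,L1,L5,L6}: {L0} ∩ {L0,L1} ∩ {L0,L5} ∩ {L0,L5,L6} = {L0}; idom=L0

DF derivation:
  L1←L0: walk · to L0
  L1←L2: walk L2→L1 to L0
  L4←L1: walk · to L1
  L4←L2: walk L2 to L1
  L5←L2: walk L2→L1 to L0
  L5←L3: walk L3 to L0
  L7←L0: walk · to L0
  L7←L1: walk L1 to L0
  L7←L5: walk L5 to L0
  L7←L6: walk L6→L5 to L0
  DF(L0)=∅
  DF(L1)={L1,L5,L7}
  DF(L2)={L1,L4,L5}
  DF(L3)={L5}
  DF(L4)=∅
  DF(L5)={L7}
  DF(L6)={L7}
  DF(L7)=∅

φ for y: defs {L0,L1,L2,L4,L7}
  DF⁺ = {L1,L4,L5,L7}

Answer: ["L1", "L4", "L5", "L7"]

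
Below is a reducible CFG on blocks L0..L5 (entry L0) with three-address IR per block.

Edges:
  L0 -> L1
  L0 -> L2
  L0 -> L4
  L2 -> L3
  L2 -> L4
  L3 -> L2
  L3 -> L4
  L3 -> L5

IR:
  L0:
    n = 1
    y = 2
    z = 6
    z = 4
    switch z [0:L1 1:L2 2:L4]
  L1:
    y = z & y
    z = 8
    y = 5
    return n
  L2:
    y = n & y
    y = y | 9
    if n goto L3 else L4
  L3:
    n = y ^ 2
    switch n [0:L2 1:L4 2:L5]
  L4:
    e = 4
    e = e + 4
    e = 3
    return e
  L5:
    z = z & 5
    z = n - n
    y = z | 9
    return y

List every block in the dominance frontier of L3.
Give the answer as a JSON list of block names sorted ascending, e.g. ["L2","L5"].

Answer: ["L2", "L4"]

Derivation:
idom tree: L1←L0 L2←L0 L3←L2 L4←L0 L5←L3
Dom at joins:
  L2: preds {L0,L3}: {L0} ∩ {L0,L2,L3} = {L0}; idom=L0
  L4: preds {L0,L2,L3}: {L0} ∩ {L0,L2} ∩ {L0,L2,L3} = {L0}; idom=L0

Frontier:
  L2←L0: walk · to L0
  L2←L3: walk L3→L2 to L0
  L4←L0: walk · to L0
  L4←L2: walk L2 to L0
  L4←L3: walk L3→L2 to L0
  L0 → ∅
  L1 → ∅
  L2 → {L2,L4}
  L3 → {L2,L4}
  L4 → ∅
  L5 → ∅

DF(L3) = ["L2", "L4"]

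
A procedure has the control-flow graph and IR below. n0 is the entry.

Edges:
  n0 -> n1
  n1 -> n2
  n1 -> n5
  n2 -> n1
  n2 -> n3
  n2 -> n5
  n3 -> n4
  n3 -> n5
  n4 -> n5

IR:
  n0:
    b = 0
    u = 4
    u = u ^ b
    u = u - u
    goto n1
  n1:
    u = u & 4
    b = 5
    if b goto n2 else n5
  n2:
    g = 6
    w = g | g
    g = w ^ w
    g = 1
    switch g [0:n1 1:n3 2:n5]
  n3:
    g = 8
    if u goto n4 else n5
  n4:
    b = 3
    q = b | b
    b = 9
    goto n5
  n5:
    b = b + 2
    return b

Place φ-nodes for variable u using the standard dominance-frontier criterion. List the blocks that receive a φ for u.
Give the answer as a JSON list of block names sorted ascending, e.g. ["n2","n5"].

idom tree: n1←n0 n2←n1 n3←n2 n4←n3 n5←n1
Dom∩ at merges:
  n1: preds {n0,n2}: {n0} ∩ {n0,n1,n2} = {n0}; idom=n0
  n5: preds {n1,n2,n3,n4}: {n0,n1} ∩ {n0,n1,n2} ∩ {n0,n1,n2,n3} ∩ {n0,n1,n2,n3,n4} = {n0,n1}; idom=n1

DF derivation:
  join n1 pred n0: · stop@n0
  join n1 pred n2: n2→n1 stop@n0
  join n5 pred n1: · stop@n1
  join n5 pred n2: n2 stop@n1
  join n5 pred n3: n3→n2 stop@n1
  join n5 pred n4: n4→n3→n2 stop@n1
  n0: DF=∅
  n1: DF={n1}
  n2: DF={n1,n5}
  n3: DF={n5}
  n4: DF={n5}
  n5: DF=∅

φ for u: defs {n0,n1}
  DF⁺ = {n1}

Answer: ["n1"]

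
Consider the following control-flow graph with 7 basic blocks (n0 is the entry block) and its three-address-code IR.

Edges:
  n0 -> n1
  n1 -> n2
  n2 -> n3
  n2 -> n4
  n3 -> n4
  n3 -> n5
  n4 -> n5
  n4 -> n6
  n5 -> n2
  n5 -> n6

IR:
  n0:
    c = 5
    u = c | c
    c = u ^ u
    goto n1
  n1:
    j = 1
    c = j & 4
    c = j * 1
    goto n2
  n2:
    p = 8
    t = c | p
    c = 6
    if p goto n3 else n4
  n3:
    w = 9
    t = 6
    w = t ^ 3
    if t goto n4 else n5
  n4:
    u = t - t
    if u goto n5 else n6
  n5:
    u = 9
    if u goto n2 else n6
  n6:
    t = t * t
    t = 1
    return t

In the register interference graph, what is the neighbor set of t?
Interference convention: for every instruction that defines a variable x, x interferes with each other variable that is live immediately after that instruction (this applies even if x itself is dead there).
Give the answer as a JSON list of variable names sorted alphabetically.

Answer: ["c", "p", "u", "w"]

Analysis:
Block summaries:
  n0 def {c,u} use ∅
  n1 def {c,j} use ∅
  n2 def {c,p,t} use {c}
  n3 def {t,w} use ∅
  n4 def {u} use {t}
  n5 def {u} use ∅
  n6 def {t} use {t}

Liveness:
  live n0: ∅→∅
  live n1: ∅→{c}
  live n2: {c}→{c,t}
  live n3: {c}→{c,t}
  live n4: {c,t}→{c,t}
  live n5: {c,t}→{c,t}
  live n6: {t}→∅

Interference:
  c↔{j,p,t,u,w}
  j↔{c}
  p↔{c,t}
  t↔{c,p,u,w}
  u↔{c,t}
  w↔{c,t}

N(t) = ["c", "p", "u", "w"]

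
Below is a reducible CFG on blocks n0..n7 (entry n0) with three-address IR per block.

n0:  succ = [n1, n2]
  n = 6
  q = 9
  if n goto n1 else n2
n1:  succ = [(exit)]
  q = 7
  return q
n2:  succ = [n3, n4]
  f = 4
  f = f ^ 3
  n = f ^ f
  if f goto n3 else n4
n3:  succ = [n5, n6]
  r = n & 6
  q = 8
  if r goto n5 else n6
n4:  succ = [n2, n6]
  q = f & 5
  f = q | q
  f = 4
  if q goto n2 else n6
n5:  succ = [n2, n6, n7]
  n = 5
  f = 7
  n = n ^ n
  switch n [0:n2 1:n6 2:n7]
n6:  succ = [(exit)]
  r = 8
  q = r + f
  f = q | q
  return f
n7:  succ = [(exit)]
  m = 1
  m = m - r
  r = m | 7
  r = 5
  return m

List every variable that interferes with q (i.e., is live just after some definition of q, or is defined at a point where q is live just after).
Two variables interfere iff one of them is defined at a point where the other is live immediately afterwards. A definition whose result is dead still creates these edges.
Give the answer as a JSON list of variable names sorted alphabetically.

Per-block:
  n0 def {n,q} use ∅
  n1 def {q} use ∅
  n2 def {f,n} use ∅
  n3 def {q,r} use {n}
  n4 def {f,q} use {f}
  n5 def {f,n} use ∅
  n6 def {f,q,r} use {f}
  n7 def {m,r} use {r}

Live sets:
  live n0: ∅→∅
  live n1: ∅→∅
  live n2: ∅→{f,n}
  live n3: {f,n}→{f,r}
  live n4: {f}→{f}
  live n5: {r}→{f,r}
  live n6: {f}→∅
  live n7: {r}→∅

Conflict graph:
  f — {n,q,r}
  m — {r}
  n — {f,q,r}
  q — {f,n,r}
  r — {f,m,n,q}

N(q) = ["f", "n", "r"]

Answer: ["f", "n", "r"]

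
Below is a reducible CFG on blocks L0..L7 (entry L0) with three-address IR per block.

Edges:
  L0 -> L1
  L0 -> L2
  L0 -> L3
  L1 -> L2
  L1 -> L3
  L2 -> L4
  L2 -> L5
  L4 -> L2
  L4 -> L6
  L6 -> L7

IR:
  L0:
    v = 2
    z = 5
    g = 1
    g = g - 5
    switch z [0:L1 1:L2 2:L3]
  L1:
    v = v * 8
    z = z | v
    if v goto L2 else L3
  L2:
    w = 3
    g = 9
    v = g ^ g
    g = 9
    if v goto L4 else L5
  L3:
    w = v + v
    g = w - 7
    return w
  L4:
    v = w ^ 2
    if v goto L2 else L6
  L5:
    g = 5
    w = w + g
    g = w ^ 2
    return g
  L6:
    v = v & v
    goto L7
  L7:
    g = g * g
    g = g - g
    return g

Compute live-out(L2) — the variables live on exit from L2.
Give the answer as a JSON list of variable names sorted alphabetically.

Per-block:
  L0: def={g,v,z} ue=∅
  L1: def={v,z} ue={v,z}
  L2: def={g,v,w} ue=∅
  L3: def={g,w} ue={v}
  L4: def={v} ue={w}
  L5: def={g,w} ue={w}
  L6: def={v} ue={v}
  L7: def={g} ue={g}

Backward fixpoint:
  live L0: ∅→{v,z}
  live L1: {v,z}→{v}
  live L2: ∅→{g,w}
  live L3: {v}→∅
  live L4: {g,w}→{g,v}
  live L5: {w}→∅
  live L6: {g,v}→{g}
  live L7: {g}→∅

live-out(L2) = ["g", "w"]

Answer: ["g", "w"]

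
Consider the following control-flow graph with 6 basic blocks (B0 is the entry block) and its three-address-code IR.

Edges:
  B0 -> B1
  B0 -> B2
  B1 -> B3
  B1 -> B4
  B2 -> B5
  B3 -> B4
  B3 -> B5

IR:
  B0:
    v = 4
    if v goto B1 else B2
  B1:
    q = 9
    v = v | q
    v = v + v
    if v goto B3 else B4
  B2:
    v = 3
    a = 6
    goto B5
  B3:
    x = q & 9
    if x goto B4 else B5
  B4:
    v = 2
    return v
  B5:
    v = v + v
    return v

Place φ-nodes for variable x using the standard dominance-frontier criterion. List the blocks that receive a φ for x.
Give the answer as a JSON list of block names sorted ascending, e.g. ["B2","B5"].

Answer: ["B4", "B5"]

Derivation:
idom tree: B1←B0 B2←B0 B3←B1 B4←B1 B5←B0
Dom∩ at merges:
  B4: preds {B1,B3}: {B0,B1} ∩ {B0,B1,B3} = {B0,B1}; idom=B1
  B5: preds {B2,B3}: {B0,B2} ∩ {B0,B1,B3} = {B0}; idom=B0

Frontier:
  B4←B1: walk · to B1
  B4←B3: walk B3 to B1
  B5←B2: walk B2 to B0
  B5←B3: walk B3→B1 to B0
  B0 → ∅
  B1 → {B5}
  B2 → {B5}
  B3 → {B4,B5}
  B4 → ∅
  B5 → ∅

φ for x: defs {B3}
  DF⁺ = {B4,B5}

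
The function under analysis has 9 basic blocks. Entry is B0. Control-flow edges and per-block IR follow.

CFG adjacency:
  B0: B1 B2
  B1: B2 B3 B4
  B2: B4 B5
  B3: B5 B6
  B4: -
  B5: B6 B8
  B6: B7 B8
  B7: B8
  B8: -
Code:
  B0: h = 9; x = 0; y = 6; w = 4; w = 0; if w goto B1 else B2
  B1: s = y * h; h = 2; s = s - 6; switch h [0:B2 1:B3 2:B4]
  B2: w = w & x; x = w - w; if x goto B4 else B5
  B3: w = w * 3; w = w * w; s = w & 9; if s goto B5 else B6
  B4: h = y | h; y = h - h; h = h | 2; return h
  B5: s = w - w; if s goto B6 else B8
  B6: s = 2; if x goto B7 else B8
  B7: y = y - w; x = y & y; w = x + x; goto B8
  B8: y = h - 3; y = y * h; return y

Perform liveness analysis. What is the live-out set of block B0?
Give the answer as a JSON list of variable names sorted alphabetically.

Block summaries:
  B0 def {h,w,x,y} use ∅
  B1 def {h,s} use {h,y}
  B2 def {w,x} use {w,x}
  B3 def {s,w} use {w}
  B4 def {h,y} use {h,y}
  B5 def {s} use {w}
  B6 def {s} use {x}
  B7 def {w,x,y} use {w,y}
  B8 def {y} use {h}

Backward fixpoint:
  live B0: ∅→{h,w,x,y}
  live B1: {h,w,x,y}→{h,w,x,y}
  live B2: {h,w,x,y}→{h,w,x,y}
  live B3: {h,w,x,y}→{h,w,x,y}
  live B4: {h,y}→∅
  live B5: {h,w,x,y}→{h,w,x,y}
  live B6: {h,w,x,y}→{h,w,y}
  live B7: {h,w,y}→{h}
  live B8: {h}→∅

live-out(B0) = ["h", "w", "x", "y"]

Answer: ["h", "w", "x", "y"]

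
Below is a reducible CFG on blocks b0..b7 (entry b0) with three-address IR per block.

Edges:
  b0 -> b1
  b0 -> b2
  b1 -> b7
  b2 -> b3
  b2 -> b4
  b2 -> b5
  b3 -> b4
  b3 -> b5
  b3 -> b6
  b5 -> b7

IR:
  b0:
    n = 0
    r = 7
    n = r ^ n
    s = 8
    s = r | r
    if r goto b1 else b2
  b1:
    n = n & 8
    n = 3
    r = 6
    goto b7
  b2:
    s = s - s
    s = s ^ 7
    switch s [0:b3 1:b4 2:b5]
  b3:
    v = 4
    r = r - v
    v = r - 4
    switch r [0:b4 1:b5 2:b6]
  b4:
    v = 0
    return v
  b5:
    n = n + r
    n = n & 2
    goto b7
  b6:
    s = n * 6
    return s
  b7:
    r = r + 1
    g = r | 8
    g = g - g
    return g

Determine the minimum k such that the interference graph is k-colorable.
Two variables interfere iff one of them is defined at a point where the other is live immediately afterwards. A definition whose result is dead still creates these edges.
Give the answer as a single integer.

Answer: 3

Derivation:
Per-block:
  b0: def={n,r,s} ue=∅
  b1: def={n,r} ue={n}
  b2: def={s} ue={s}
  b3: def={r,v} ue={r}
  b4: def={v} ue=∅
  b5: def={n} ue={n,r}
  b6: def={s} ue={n}
  b7: def={g,r} ue={r}

Liveness:
  live b0: ∅→{n,r,s}
  live b1: {n}→{r}
  live b2: {n,r,s}→{n,r}
  live b3: {n,r}→{n,r}
  live b4: ∅→∅
  live b5: {n,r}→{r}
  live b6: {n}→∅
  live b7: {r}→∅

Conflict graph:
  g↔∅
  n↔{r,s,v}
  r↔{n,s,v}
  s↔{n,r}
  v↔{n,r}

Registers:
  {n,r,s} pairwise interfere (3-clique) ⇒ χ ≥ 3
  assign g→c0 n→c0 r→c1 s→c2 v→c2 — no edge inside a register ⇒ χ ≤ 3
  χ = 3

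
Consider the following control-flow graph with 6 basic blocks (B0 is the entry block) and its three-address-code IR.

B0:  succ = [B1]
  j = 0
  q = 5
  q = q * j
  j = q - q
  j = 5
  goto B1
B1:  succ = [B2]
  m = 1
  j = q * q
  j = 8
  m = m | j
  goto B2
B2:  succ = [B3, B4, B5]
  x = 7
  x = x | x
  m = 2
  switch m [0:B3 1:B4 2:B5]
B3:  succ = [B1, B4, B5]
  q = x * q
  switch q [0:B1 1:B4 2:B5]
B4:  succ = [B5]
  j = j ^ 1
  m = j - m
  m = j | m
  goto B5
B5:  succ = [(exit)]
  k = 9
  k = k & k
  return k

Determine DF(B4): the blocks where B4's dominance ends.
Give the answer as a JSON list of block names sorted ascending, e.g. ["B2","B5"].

idom tree: B1←B0 B2←B1 B3←B2 B4←B2 B5←B2
Join-block Dom:
  B1: preds {B0,B3}: {B0} ∩ {B0,B1,B2,B3} = {B0}; idom=B0
  B4: preds {B2,B3}: {B0,B1,B2} ∩ {B0,B1,B2,B3} = {B0,B1,B2}; idom=B2
  B5: preds {B2,B3,B4}: {B0,B1,B2} ∩ {B0,B1,B2,B3} ∩ {B0,B1,B2,B4} = {B0,B1,B2}; idom=B2

DF walk-up:
  B1←B0: walk · to B0
  B1←B3: walk B3→B2→B1 to B0
  B4←B2: walk · to B2
  B4←B3: walk B3 to B2
  B5←B2: walk · to B2
  B5←B3: walk B3 to B2
  B5←B4: walk B4 to B2
  DF(B0)=∅
  DF(B1)={B1}
  DF(B2)={B1}
  DF(B3)={B1,B4,B5}
  DF(B4)={B5}
  DF(B5)=∅

DF(B4) = ["B5"]

Answer: ["B5"]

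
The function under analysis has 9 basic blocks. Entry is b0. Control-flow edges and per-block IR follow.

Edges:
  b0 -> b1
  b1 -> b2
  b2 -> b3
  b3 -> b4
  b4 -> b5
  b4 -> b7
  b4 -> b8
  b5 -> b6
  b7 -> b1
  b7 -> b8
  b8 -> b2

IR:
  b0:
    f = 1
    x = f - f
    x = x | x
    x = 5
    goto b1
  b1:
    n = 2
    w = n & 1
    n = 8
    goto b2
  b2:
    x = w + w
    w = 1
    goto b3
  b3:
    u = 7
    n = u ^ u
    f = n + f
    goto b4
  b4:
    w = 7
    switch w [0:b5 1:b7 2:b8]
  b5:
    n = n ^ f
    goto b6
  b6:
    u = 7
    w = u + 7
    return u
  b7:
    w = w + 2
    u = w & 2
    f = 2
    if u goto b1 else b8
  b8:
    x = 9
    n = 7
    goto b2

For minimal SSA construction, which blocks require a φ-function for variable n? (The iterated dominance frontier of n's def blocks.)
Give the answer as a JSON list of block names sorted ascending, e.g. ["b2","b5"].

idom tree: b1←b0 b2←b1 b3←b2 b4←b3 b5←b4 b6←b5 b7←b4 b8←b4
Dom at joins:
  b1: preds {b0,b7}: {b0} ∩ {b0,b1,b2,b3,b4,b7} = {b0}; idom=b0
  b2: preds {b1,b8}: {b0,b1} ∩ {b0,b1,b2,b3,b4,b8} = {b0,b1}; idom=b1
  b8: preds {b4,b7}: {b0,b1,b2,b3,b4} ∩ {b0,b1,b2,b3,b4,b7} = {b0,b1,b2,b3,b4}; idom=b4

DF walk-up:
  b1←b0: walk · to b0
  b1←b7: walk b7→b4→b3→b2→b1 to b0
  b2←b1: walk · to b1
  b2←b8: walk b8→b4→b3→b2 to b1
  b8←b4: walk · to b4
  b8←b7: walk b7 to b4
  b0: DF=∅
  b1: DF={b1}
  b2: DF={b1,b2}
  b3: DF={b1,b2}
  b4: DF={b1,b2}
  b5: DF=∅
  b6: DF=∅
  b7: DF={b1,b8}
  b8: DF={b2}

φ for n: defs {b1,b3,b5,b8}
  DF⁺ = {b1,b2}

Answer: ["b1", "b2"]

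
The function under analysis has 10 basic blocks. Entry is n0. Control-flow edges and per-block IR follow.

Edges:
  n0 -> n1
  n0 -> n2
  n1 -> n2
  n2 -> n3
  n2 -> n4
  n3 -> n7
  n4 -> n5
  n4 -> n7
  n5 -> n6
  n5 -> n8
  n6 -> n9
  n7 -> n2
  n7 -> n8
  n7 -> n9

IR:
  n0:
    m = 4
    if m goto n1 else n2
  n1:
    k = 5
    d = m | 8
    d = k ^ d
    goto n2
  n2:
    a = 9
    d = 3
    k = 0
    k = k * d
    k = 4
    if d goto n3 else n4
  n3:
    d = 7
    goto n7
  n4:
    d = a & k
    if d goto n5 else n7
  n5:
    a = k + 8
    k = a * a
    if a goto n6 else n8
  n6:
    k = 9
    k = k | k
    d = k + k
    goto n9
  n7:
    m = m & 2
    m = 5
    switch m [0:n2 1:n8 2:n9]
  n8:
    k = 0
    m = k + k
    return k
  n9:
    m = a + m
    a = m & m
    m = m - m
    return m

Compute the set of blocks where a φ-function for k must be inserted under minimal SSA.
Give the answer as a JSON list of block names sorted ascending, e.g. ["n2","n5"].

idom tree: n1←n0 n2←n0 n3←n2 n4←n2 n5←n4 n6←n5 n7←n2 n8←n2 n9←n2
Dom∩ at merges:
  n2: preds {n0,n1,n7}: {n0} ∩ {n0,n1} ∩ {n0,n2,n7} = {n0}; idom=n0
  n7: preds {n3,n4}: {n0,n2,n3} ∩ {n0,n2,n4} = {n0,n2}; idom=n2
  n8: preds {n5,n7}: {n0,n2,n4,n5} ∩ {n0,n2,n7} = {n0,n2}; idom=n2
  n9: preds {n6,n7}: {n0,n2,n4,n5,n6} ∩ {n0,n2,n7} = {n0,n2}; idom=n2

DF walk-up:
  n2←n0: walk · to n0
  n2←n1: walk n1 to n0
  n2←n7: walk n7→n2 to n0
  n7←n3: walk n3 to n2
  n7←n4: walk n4 to n2
  n8←n5: walk n5→n4 to n2
  n8←n7: walk n7 to n2
  n9←n6: walk n6→n5→n4 to n2
  n9←n7: walk n7 to n2
  DF(n0)=∅
  DF(n1)={n2}
  DF(n2)={n2}
  DF(n3)={n7}
  DF(n4)={n7,n8,n9}
  DF(n5)={n8,n9}
  DF(n6)={n9}
  DF(n7)={n2,n8,n9}
  DF(n8)=∅
  DF(n9)=∅

φ for k: defs {n1,n2,n5,n6,n8}
  DF⁺ = {n2,n8,n9}

Answer: ["n2", "n8", "n9"]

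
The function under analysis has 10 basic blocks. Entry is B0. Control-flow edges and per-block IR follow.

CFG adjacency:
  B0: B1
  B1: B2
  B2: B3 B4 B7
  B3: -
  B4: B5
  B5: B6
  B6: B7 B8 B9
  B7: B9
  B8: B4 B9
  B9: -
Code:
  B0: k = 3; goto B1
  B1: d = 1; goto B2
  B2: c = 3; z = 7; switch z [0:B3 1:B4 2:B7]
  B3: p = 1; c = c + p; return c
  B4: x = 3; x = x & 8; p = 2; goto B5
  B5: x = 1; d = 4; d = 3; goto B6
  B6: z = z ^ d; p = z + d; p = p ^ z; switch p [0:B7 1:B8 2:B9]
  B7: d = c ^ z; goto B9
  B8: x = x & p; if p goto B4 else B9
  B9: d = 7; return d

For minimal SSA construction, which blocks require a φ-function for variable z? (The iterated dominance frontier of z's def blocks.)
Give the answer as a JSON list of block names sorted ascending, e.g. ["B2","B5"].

idom tree: B1←B0 B2←B1 B3←B2 B4←B2 B5←B4 B6←B5 B7←B2 B8←B6 B9←B2
Dom at joins:
  B4: preds {B2,B8}: {B0,B1,B2} ∩ {B0,B1,B2,B4,B5,B6,B8} = {B0,B1,B2}; idom=B2
  B7: preds {B2,B6}: {B0,B1,B2} ∩ {B0,B1,B2,B4,B5,B6} = {B0,B1,B2}; idom=B2
  B9: preds {B6,B7,B8}: {B0,B1,B2,B4,B5,B6} ∩ {B0,B1,B2,B7} ∩ {B0,B1,B2,B4,B5,B6,B8} = {B0,B1,B2}; idom=B2

DF derivation:
  B4←B2: walk · to B2
  B4←B8: walk B8→B6→B5→B4 to B2
  B7←B2: walk · to B2
  B7←B6: walk B6→B5→B4 to B2
  B9←B6: walk B6→B5→B4 to B2
  B9←B7: walk B7 to B2
  B9←B8: walk B8→B6→B5→B4 to B2
  DF(B0)=∅
  DF(B1)=∅
  DF(B2)=∅
  DF(B3)=∅
  DF(B4)={B4,B7,B9}
  DF(B5)={B4,B7,B9}
  DF(B6)={B4,B7,B9}
  DF(B7)={B9}
  DF(B8)={B4,B9}
  DF(B9)=∅

φ for z: defs {B2,B6}
  DF⁺ = {B4,B7,B9}

Answer: ["B4", "B7", "B9"]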